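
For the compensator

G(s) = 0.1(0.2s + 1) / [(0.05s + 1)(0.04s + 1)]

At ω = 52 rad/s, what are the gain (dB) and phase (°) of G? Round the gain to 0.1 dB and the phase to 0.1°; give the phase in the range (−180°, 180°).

At ω = 52 rad/s:
zero (1 + j52·0.2) = 1 + j10.4 → |·| ≈ 10.448, ∠ ≈ 84.51°
pole (1 + j52·0.05) = 1 + j2.6 → |·| ≈ 2.7857, ∠ ≈ 68.96°
pole (1 + j52·0.04) = 1 + j2.08 → |·| ≈ 2.3079, ∠ ≈ 64.32°
|G| = 0.1 · 10.448 / (2.7857 · 2.3079) ≈ 0.16251
Gain = 20 log₁₀(0.16251) ≈ -15.78 dB
∠G = (84.51°) − (68.96° + 64.32°) = -48.77°

-15.8 dB, -48.8°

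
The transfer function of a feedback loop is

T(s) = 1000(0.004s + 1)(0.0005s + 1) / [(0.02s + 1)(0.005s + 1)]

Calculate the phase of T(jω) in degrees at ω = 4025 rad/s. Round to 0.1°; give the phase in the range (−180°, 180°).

-26.4°

At ω = 4025 rad/s:
zero (1 + j4025·0.004) = 1 + j16.1 → |·| ≈ 16.131, ∠ ≈ 86.45°
zero (1 + j4025·0.0005) = 1 + j2.0125 → |·| ≈ 2.2473, ∠ ≈ 63.58°
pole (1 + j4025·0.02) = 1 + j80.5 → |·| ≈ 80.506, ∠ ≈ 89.29°
pole (1 + j4025·0.005) = 1 + j20.125 → |·| ≈ 20.15, ∠ ≈ 87.16°
∠T = (86.45° + 63.58°) − (89.29° + 87.16°) = -26.42°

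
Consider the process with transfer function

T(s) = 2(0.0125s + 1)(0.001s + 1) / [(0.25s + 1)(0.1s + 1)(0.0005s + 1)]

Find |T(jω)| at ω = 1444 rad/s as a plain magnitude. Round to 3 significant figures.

0.000988

At ω = 1444 rad/s:
zero (1 + j1444·0.0125) = 1 + j18.05 → |·| ≈ 18.078, ∠ ≈ 86.83°
zero (1 + j1444·0.001) = 1 + j1.444 → |·| ≈ 1.7565, ∠ ≈ 55.30°
pole (1 + j1444·0.25) = 1 + j361 → |·| ≈ 361, ∠ ≈ 89.84°
pole (1 + j1444·0.1) = 1 + j144.4 → |·| ≈ 144.4, ∠ ≈ 89.60°
pole (1 + j1444·0.0005) = 1 + j0.722 → |·| ≈ 1.2334, ∠ ≈ 35.83°
|T| = 2 · 18.078 · 1.7565 / (361 · 144.4 · 1.2334) ≈ 0.00098776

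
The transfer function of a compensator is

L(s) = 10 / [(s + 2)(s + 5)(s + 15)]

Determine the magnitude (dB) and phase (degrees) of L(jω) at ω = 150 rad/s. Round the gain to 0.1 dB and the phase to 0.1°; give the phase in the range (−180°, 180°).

-110.6 dB, 98.4°

At s = jω = j150:
pole (s+2): 2 + j150 → |·| = √(2²+150²) = √22504 ≈ 150.01, ∠ = arctan(150/2) ≈ 89.24°
pole (s+5): 5 + j150 → |·| = √(5²+150²) = √22525 ≈ 150.08, ∠ = arctan(150/5) ≈ 88.09°
pole (s+15): 15 + j150 → |·| = √(15²+150²) = √22725 ≈ 150.75, ∠ = arctan(150/15) ≈ 84.29°
|L| = 10 / 3.3939e+06 ≈ 2.9465e-06
Gain = 20 log₁₀(2.9465e-06) ≈ -110.61 dB
∠L = 0.00° − 261.62° = -261.62° ≡ 98.38° (principal value)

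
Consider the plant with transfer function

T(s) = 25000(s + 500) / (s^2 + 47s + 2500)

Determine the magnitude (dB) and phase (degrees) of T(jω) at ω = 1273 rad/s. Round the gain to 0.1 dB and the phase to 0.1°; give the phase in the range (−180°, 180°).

26.5 dB, -109.3°

At s = jω = j1273:
zero (s+500): 500 + j1273 → |·| = √(500²+1273²) = √1870529 ≈ 1367.7, ∠ = arctan(1273/500) ≈ 68.56°
quadratic: (j1273)² + 47·j1273 + 2500 = -1618029 + j59831 → |·| ≈ 1.6191e+06, ∠ ≈ 177.88°
|T| = 25000 · 1367.7 / 1.6191e+06 ≈ 21.118
Gain = 20 log₁₀(21.118) ≈ 26.49 dB
∠T = 68.56° − 177.88° = -109.32°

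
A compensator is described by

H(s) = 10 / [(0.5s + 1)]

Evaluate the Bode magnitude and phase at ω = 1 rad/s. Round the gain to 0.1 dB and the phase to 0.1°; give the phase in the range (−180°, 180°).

19.0 dB, -26.6°

At ω = 1 rad/s:
pole (1 + j1·0.5) = 1 + j0.5 → |·| ≈ 1.118, ∠ ≈ 26.57°
|H| = 10 · 1 / (1.118) ≈ 8.9445
Gain = 20 log₁₀(8.9445) ≈ 19.03 dB
∠H = (0°) − (26.57°) = -26.57°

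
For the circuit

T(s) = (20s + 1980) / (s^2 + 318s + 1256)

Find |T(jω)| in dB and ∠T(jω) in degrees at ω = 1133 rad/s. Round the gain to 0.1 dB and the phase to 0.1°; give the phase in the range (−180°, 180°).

Substitute s = j1133:
Numerator: 20(j1133) + 1980 = 1980 + j22660
Denominator: (j1133)^2 + 318(j1133) + 1256 = -1282433 + j360294
|N| = √(1980² + 22660²) ≈ 22746, ∠N ≈ 85.01°
|D| = √(1282433² + 360294²) ≈ 1.3321e+06, ∠D ≈ 164.31°
|T| = 22746 / 1.3321e+06 ≈ 0.017075
Gain = 20 log₁₀(0.017075) ≈ -35.35 dB
∠T = 85.01° − 164.31° = -79.30°

-35.4 dB, -79.3°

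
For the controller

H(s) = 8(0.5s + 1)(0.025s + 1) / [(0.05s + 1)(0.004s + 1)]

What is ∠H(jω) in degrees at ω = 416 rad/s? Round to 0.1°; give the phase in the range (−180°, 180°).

At ω = 416 rad/s:
zero (1 + j416·0.5) = 1 + j208 → |·| ≈ 208, ∠ ≈ 89.72°
zero (1 + j416·0.025) = 1 + j10.4 → |·| ≈ 10.448, ∠ ≈ 84.51°
pole (1 + j416·0.05) = 1 + j20.8 → |·| ≈ 20.824, ∠ ≈ 87.25°
pole (1 + j416·0.004) = 1 + j1.664 → |·| ≈ 1.9414, ∠ ≈ 59.00°
∠H = (89.72° + 84.51°) − (87.25° + 59.00°) = 27.98°

28.0°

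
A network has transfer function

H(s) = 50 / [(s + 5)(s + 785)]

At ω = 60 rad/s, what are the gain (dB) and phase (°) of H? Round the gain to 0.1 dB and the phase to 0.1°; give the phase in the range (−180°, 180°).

-59.5 dB, -89.6°

At s = jω = j60:
pole (s+5): 5 + j60 → |·| = √(5²+60²) = √3625 ≈ 60.208, ∠ = arctan(60/5) ≈ 85.24°
pole (s+785): 785 + j60 → |·| = √(785²+60²) = √619825 ≈ 787.29, ∠ = arctan(60/785) ≈ 4.37°
|H| = 50 / 47401 ≈ 0.0010548
Gain = 20 log₁₀(0.0010548) ≈ -59.54 dB
∠H = 0.00° − 89.61° = -89.61°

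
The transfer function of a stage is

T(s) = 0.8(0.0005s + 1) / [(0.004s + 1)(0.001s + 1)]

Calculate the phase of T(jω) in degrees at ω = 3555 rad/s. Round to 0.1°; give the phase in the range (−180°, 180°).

-99.6°

At ω = 3555 rad/s:
zero (1 + j3555·0.0005) = 1 + j1.7775 → |·| ≈ 2.0395, ∠ ≈ 60.64°
pole (1 + j3555·0.004) = 1 + j14.22 → |·| ≈ 14.255, ∠ ≈ 85.98°
pole (1 + j3555·0.001) = 1 + j3.555 → |·| ≈ 3.693, ∠ ≈ 74.29°
∠T = (60.64°) − (85.98° + 74.29°) = -99.63°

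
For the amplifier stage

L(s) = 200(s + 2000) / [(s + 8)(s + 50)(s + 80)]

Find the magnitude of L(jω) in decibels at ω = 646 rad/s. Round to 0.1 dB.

At s = jω = j646:
zero (s+2000): 2000 + j646 → |·| = √(2000²+646²) = √4417316 ≈ 2101.7, ∠ = arctan(646/2000) ≈ 17.90°
pole (s+8): 8 + j646 → |·| = √(8²+646²) = √417380 ≈ 646.05, ∠ = arctan(646/8) ≈ 89.29°
pole (s+50): 50 + j646 → |·| = √(50²+646²) = √419816 ≈ 647.93, ∠ = arctan(646/50) ≈ 85.57°
pole (s+80): 80 + j646 → |·| = √(80²+646²) = √423716 ≈ 650.93, ∠ = arctan(646/80) ≈ 82.94°
|L| = 200 · 2101.7 / 2.7248e+08 ≈ 0.0015426
Gain = 20 log₁₀(0.0015426) ≈ -56.23 dB

-56.2 dB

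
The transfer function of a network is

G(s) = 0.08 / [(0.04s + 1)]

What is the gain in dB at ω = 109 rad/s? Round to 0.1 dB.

At ω = 109 rad/s:
pole (1 + j109·0.04) = 1 + j4.36 → |·| ≈ 4.4732, ∠ ≈ 77.08°
|G| = 0.08 · 1 / (4.4732) ≈ 0.017884
Gain = 20 log₁₀(0.017884) ≈ -34.95 dB

-35.0 dB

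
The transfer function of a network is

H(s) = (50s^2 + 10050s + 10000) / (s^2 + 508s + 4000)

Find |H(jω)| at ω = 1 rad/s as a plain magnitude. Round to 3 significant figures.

Substitute s = j1:
Numerator: 50(j1)^2 + 10050(j1) + 10000 = 9950 + j10050
Denominator: (j1)^2 + 508(j1) + 4000 = 3999 + j508
|N| = √(9950² + 10050²) ≈ 14142, ∠N ≈ 45.29°
|D| = √(3999² + 508²) ≈ 4031.1, ∠D ≈ 7.24°
|H| = 14142 / 4031.1 ≈ 3.5082

3.51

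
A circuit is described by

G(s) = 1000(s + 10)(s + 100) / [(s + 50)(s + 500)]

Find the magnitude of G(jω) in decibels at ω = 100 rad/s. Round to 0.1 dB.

At s = jω = j100:
zero (s+10): 10 + j100 → |·| = √(10²+100²) = √10100 ≈ 100.5, ∠ = arctan(100/10) ≈ 84.29°
zero (s+100): 100 + j100 → |·| = √(100²+100²) = √20000 ≈ 141.42, ∠ = arctan(100/100) ≈ 45.00°
pole (s+50): 50 + j100 → |·| = √(50²+100²) = √12500 ≈ 111.8, ∠ = arctan(100/50) ≈ 63.43°
pole (s+500): 500 + j100 → |·| = √(500²+100²) = √260000 ≈ 509.9, ∠ = arctan(100/500) ≈ 11.31°
|G| = 1000 · 14213 / 57007 ≈ 249.32
Gain = 20 log₁₀(249.32) ≈ 47.94 dB

47.9 dB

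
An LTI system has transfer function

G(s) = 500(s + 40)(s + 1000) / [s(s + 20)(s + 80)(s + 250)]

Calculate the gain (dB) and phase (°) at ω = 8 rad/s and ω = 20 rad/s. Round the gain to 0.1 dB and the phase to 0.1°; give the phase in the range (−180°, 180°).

ω = 8: 15.4 dB, -107.6°; ω = 20: 5.6 dB, -125.9°

At s = jω = j8:
zero (s+40): 40 + j8 → |·| = √(40²+8²) = √1664 ≈ 40.792, ∠ = arctan(8/40) ≈ 11.31°
zero (s+1000): 1000 + j8 → |·| = √(1000²+8²) = √1000064 ≈ 1000, ∠ = arctan(8/1000) ≈ 0.46°
pole (s+20): 20 + j8 → |·| = √(20²+8²) = √464 ≈ 21.541, ∠ = arctan(8/20) ≈ 21.80°
pole (s+80): 80 + j8 → |·| = √(80²+8²) = √6464 ≈ 80.399, ∠ = arctan(8/80) ≈ 5.71°
pole (s+250): 250 + j8 → |·| = √(250²+8²) = √62564 ≈ 250.13, ∠ = arctan(8/250) ≈ 1.83°
pole at origin: |s| = 8, ∠ = 90.00° (in denominator)
|G| = 500 · 40792 / 3.4656e+06 ≈ 5.8853
Gain = 20 log₁₀(5.8853) ≈ 15.40 dB
∠G = 11.77° − 119.34° = -107.57°

At s = jω = j20:
zero (s+40): 40 + j20 → |·| = √(40²+20²) = √2000 ≈ 44.721, ∠ = arctan(20/40) ≈ 26.57°
zero (s+1000): 1000 + j20 → |·| = √(1000²+20²) = √1000400 ≈ 1000.2, ∠ = arctan(20/1000) ≈ 1.15°
pole (s+20): 20 + j20 → |·| = √(20²+20²) = √800 ≈ 28.284, ∠ = arctan(20/20) ≈ 45.00°
pole (s+80): 80 + j20 → |·| = √(80²+20²) = √6800 ≈ 82.462, ∠ = arctan(20/80) ≈ 14.04°
pole (s+250): 250 + j20 → |·| = √(250²+20²) = √62900 ≈ 250.8, ∠ = arctan(20/250) ≈ 4.57°
pole at origin: |s| = 20, ∠ = 90.00° (in denominator)
|G| = 500 · 44730 / 1.1699e+07 ≈ 1.9117
Gain = 20 log₁₀(1.9117) ≈ 5.63 dB
∠G = 27.72° − 153.61° = -125.89°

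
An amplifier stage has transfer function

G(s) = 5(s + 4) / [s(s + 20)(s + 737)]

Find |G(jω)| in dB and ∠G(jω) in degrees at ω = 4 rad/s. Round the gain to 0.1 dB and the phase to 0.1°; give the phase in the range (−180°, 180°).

-66.6 dB, -56.6°

At s = jω = j4:
zero (s+4): 4 + j4 → |·| = √(4²+4²) = √32 ≈ 5.6569, ∠ = arctan(4/4) ≈ 45.00°
pole (s+20): 20 + j4 → |·| = √(20²+4²) = √416 ≈ 20.396, ∠ = arctan(4/20) ≈ 11.31°
pole (s+737): 737 + j4 → |·| = √(737²+4²) = √543185 ≈ 737.01, ∠ = arctan(4/737) ≈ 0.31°
pole at origin: |s| = 4, ∠ = 90.00° (in denominator)
|G| = 5 · 5.6569 / 60128 ≈ 0.0004704
Gain = 20 log₁₀(0.0004704) ≈ -66.55 dB
∠G = 45.00° − 101.62° = -56.62°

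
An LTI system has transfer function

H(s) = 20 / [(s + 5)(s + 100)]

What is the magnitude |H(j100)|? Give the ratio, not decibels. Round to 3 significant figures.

At s = jω = j100:
pole (s+5): 5 + j100 → |·| = √(5²+100²) = √10025 ≈ 100.12, ∠ = arctan(100/5) ≈ 87.14°
pole (s+100): 100 + j100 → |·| = √(100²+100²) = √20000 ≈ 141.42, ∠ = arctan(100/100) ≈ 45.00°
|H| = 20 / 14159 ≈ 0.0014125

0.00141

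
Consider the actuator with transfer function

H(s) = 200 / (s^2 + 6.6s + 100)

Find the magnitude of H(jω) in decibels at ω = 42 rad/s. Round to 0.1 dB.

At s = jω = j42:
quadratic: (j42)² + 6.6·j42 + 100 = -1664 + j277.2 → |·| ≈ 1686.9, ∠ ≈ 170.54°
|H| = 200 / 1686.9 ≈ 0.11856
Gain = 20 log₁₀(0.11856) ≈ -18.52 dB

-18.5 dB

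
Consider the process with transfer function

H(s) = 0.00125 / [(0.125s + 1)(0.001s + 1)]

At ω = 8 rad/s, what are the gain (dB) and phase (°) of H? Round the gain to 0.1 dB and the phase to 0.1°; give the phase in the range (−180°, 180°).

At ω = 8 rad/s:
pole (1 + j8·0.125) = 1 + j1 → |·| ≈ 1.4142, ∠ ≈ 45.00°
pole (1 + j8·0.001) = 1 + j0.008 → |·| ≈ 1, ∠ ≈ 0.46°
|H| = 0.00125 · 1 / (1.4142 · 1) ≈ 0.00088389
Gain = 20 log₁₀(0.00088389) ≈ -61.07 dB
∠H = (0°) − (45.00° + 0.46°) = -45.46°

-61.1 dB, -45.5°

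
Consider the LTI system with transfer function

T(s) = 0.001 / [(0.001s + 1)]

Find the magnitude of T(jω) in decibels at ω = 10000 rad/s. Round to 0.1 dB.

-80.0 dB

At ω = 10000 rad/s:
pole (1 + j10000·0.001) = 1 + j10 → |·| ≈ 10.05, ∠ ≈ 84.29°
|T| = 0.001 · 1 / (10.05) ≈ 9.9502e-05
Gain = 20 log₁₀(9.9502e-05) ≈ -80.04 dB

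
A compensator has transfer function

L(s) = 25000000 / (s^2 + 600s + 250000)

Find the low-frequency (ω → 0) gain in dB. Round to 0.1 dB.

40.0 dB

L(0) = 25000000 / 250000 = 100
20 log₁₀(100) ≈ 40.00 dB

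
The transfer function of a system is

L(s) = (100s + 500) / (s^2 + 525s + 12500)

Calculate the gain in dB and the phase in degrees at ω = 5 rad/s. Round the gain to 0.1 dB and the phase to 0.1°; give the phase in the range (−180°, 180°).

-25.1 dB, 33.1°

Substitute s = j5:
Numerator: 100(j5) + 500 = 500 + j500
Denominator: (j5)^2 + 525(j5) + 12500 = 12475 + j2625
|N| = √(500² + 500²) ≈ 707.11, ∠N ≈ 45.00°
|D| = √(12475² + 2625²) ≈ 12748, ∠D ≈ 11.88°
|L| = 707.11 / 12748 ≈ 0.055468
Gain = 20 log₁₀(0.055468) ≈ -25.12 dB
∠L = 45.00° − 11.88° = 33.12°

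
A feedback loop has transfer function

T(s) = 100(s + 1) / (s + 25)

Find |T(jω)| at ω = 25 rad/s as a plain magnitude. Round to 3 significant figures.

70.8

At s = jω = j25:
zero (s+1): 1 + j25 → |·| = √(1²+25²) = √626 ≈ 25.02, ∠ = arctan(25/1) ≈ 87.71°
pole (s+25): 25 + j25 → |·| = √(25²+25²) = √1250 ≈ 35.355, ∠ = arctan(25/25) ≈ 45.00°
|T| = 100 · 25.02 / 35.355 ≈ 70.768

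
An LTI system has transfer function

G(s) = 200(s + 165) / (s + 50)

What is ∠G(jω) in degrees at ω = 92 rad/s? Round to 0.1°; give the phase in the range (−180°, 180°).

-32.3°

At s = jω = j92:
zero (s+165): 165 + j92 → |·| = √(165²+92²) = √35689 ≈ 188.92, ∠ = arctan(92/165) ≈ 29.14°
pole (s+50): 50 + j92 → |·| = √(50²+92²) = √10964 ≈ 104.71, ∠ = arctan(92/50) ≈ 61.48°
∠G = 29.14° − 61.48° = -32.34°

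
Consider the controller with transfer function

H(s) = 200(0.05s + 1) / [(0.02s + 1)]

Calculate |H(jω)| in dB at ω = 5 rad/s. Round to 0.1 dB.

At ω = 5 rad/s:
zero (1 + j5·0.05) = 1 + j0.25 → |·| ≈ 1.0308, ∠ ≈ 14.04°
pole (1 + j5·0.02) = 1 + j0.1 → |·| ≈ 1.005, ∠ ≈ 5.71°
|H| = 200 · 1.0308 / (1.005) ≈ 205.13
Gain = 20 log₁₀(205.13) ≈ 46.24 dB

46.2 dB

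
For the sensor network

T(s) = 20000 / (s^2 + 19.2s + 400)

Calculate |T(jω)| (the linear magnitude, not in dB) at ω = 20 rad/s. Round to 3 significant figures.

52.1

At s = jω = j20:
quadratic: (j20)² + 19.2·j20 + 400 = 0 + j384 → |·| ≈ 384, ∠ ≈ 90.00°
|T| = 20000 / 384 ≈ 52.083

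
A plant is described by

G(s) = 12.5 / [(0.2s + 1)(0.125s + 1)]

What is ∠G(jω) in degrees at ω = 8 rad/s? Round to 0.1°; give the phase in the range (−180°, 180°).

At ω = 8 rad/s:
pole (1 + j8·0.2) = 1 + j1.6 → |·| ≈ 1.8868, ∠ ≈ 57.99°
pole (1 + j8·0.125) = 1 + j1 → |·| ≈ 1.4142, ∠ ≈ 45.00°
∠G = (0°) − (57.99° + 45.00°) = -102.99°

-103.0°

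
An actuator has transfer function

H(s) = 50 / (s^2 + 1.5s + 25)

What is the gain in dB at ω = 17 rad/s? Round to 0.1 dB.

At s = jω = j17:
quadratic: (j17)² + 1.5·j17 + 25 = -264 + j25.5 → |·| ≈ 265.23, ∠ ≈ 174.48°
|H| = 50 / 265.23 ≈ 0.18852
Gain = 20 log₁₀(0.18852) ≈ -14.49 dB

-14.5 dB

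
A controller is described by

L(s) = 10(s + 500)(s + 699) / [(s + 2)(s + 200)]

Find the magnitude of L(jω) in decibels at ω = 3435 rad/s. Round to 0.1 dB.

At s = jω = j3435:
zero (s+500): 500 + j3435 → |·| = √(500²+3435²) = √12049225 ≈ 3471.2, ∠ = arctan(3435/500) ≈ 81.72°
zero (s+699): 699 + j3435 → |·| = √(699²+3435²) = √12287826 ≈ 3505.4, ∠ = arctan(3435/699) ≈ 78.50°
pole (s+2): 2 + j3435 → |·| = √(2²+3435²) = √11799229 ≈ 3435, ∠ = arctan(3435/2) ≈ 89.97°
pole (s+200): 200 + j3435 → |·| = √(200²+3435²) = √11839225 ≈ 3440.8, ∠ = arctan(3435/200) ≈ 86.67°
|L| = 10 · 1.2168e+07 / 1.1819e+07 ≈ 10.295
Gain = 20 log₁₀(10.295) ≈ 20.25 dB

20.3 dB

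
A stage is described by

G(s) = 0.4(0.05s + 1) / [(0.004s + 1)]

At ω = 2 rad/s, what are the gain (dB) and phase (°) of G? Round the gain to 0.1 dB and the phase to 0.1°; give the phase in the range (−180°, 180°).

-7.9 dB, 5.3°

At ω = 2 rad/s:
zero (1 + j2·0.05) = 1 + j0.1 → |·| ≈ 1.005, ∠ ≈ 5.71°
pole (1 + j2·0.004) = 1 + j0.008 → |·| ≈ 1, ∠ ≈ 0.46°
|G| = 0.4 · 1.005 / (1) ≈ 0.402
Gain = 20 log₁₀(0.402) ≈ -7.92 dB
∠G = (5.71°) − (0.46°) = 5.25°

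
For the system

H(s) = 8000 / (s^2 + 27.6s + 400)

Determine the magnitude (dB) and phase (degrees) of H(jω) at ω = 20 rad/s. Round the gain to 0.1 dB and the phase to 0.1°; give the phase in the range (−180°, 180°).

At s = jω = j20:
quadratic: (j20)² + 27.6·j20 + 400 = 0 + j552 → |·| ≈ 552, ∠ ≈ 90.00°
|H| = 8000 / 552 ≈ 14.493
Gain = 20 log₁₀(14.493) ≈ 23.22 dB
∠H = 0.00° − 90.00° = -90.00°

23.2 dB, -90.0°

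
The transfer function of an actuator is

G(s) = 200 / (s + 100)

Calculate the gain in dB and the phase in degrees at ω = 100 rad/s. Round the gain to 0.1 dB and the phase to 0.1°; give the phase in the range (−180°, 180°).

3.0 dB, -45.0°

Substitute s = j100:
Numerator: 200 = 200 + j0
Denominator: (j100) + 100 = 100 + j100
|N| = √(200² + 0²) ≈ 200, ∠N ≈ 0.00°
|D| = √(100² + 100²) ≈ 141.42, ∠D ≈ 45.00°
|G| = 200 / 141.42 ≈ 1.4142
Gain = 20 log₁₀(1.4142) ≈ 3.01 dB
∠G = 0.00° − 45.00° = -45.00°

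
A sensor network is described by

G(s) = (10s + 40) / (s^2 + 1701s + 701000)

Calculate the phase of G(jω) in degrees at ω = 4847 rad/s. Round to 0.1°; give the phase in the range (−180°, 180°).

Substitute s = j4847:
Numerator: 10(j4847) + 40 = 40 + j48470
Denominator: (j4847)^2 + 1701(j4847) + 701000 = -22792409 + j8244747
|N| = √(40² + 48470²) ≈ 48470, ∠N ≈ 89.95°
|D| = √(22792409² + 8244747²) ≈ 2.4238e+07, ∠D ≈ 160.11°
∠G = 89.95° − 160.11° = -70.16°

-70.2°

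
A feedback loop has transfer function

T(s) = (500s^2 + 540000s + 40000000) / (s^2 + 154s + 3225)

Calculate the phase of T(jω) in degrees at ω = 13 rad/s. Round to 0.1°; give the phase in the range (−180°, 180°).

Substitute s = j13:
Numerator: 500(j13)^2 + 540000(j13) + 40000000 = 39915500 + j7020000
Denominator: (j13)^2 + 154(j13) + 3225 = 3056 + j2002
|N| = √(39915500² + 7020000²) ≈ 4.0528e+07, ∠N ≈ 9.97°
|D| = √(3056² + 2002²) ≈ 3653.4, ∠D ≈ 33.23°
∠T = 9.97° − 33.23° = -23.26°

-23.3°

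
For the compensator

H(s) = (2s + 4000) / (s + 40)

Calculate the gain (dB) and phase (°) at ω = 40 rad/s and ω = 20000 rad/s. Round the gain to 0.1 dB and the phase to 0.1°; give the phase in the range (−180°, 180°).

ω = 40: 37.0 dB, -43.9°; ω = 20000: 6.1 dB, -5.6°

Substitute s = j40:
Numerator: 2(j40) + 4000 = 4000 + j80
Denominator: (j40) + 40 = 40 + j40
|N| = √(4000² + 80²) ≈ 4000.8, ∠N ≈ 1.15°
|D| = √(40² + 40²) ≈ 56.569, ∠D ≈ 45.00°
|H| = 4000.8 / 56.569 ≈ 70.724
Gain = 20 log₁₀(70.724) ≈ 36.99 dB
∠H = 1.15° − 45.00° = -43.85°

Substitute s = j20000:
Numerator: 2(j20000) + 4000 = 4000 + j40000
Denominator: (j20000) + 40 = 40 + j20000
|N| = √(4000² + 40000²) ≈ 40200, ∠N ≈ 84.29°
|D| = √(40² + 20000²) ≈ 20000, ∠D ≈ 89.89°
|H| = 40200 / 20000 ≈ 2.01
Gain = 20 log₁₀(2.01) ≈ 6.06 dB
∠H = 84.29° − 89.89° = -5.60°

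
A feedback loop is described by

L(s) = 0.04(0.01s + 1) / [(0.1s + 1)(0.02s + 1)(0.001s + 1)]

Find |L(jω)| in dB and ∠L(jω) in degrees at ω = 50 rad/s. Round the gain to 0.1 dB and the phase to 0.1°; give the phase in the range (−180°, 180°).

-44.2 dB, -100.0°

At ω = 50 rad/s:
zero (1 + j50·0.01) = 1 + j0.5 → |·| ≈ 1.118, ∠ ≈ 26.57°
pole (1 + j50·0.1) = 1 + j5 → |·| ≈ 5.099, ∠ ≈ 78.69°
pole (1 + j50·0.02) = 1 + j1 → |·| ≈ 1.4142, ∠ ≈ 45.00°
pole (1 + j50·0.001) = 1 + j0.05 → |·| ≈ 1.0012, ∠ ≈ 2.86°
|L| = 0.04 · 1.118 / (5.099 · 1.4142 · 1.0012) ≈ 0.0061942
Gain = 20 log₁₀(0.0061942) ≈ -44.16 dB
∠L = (26.57°) − (78.69° + 45.00° + 2.86°) = -99.98°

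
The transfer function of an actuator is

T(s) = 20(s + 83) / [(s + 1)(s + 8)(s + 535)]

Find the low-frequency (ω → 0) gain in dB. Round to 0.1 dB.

-8.2 dB

T(0) = 20·83 / (1·8·535) ≈ 0.38785
20 log₁₀(0.38785) ≈ -8.23 dB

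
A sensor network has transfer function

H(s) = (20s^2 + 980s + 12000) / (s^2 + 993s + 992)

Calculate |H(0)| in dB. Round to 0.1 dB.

H(0) = 12000 / 992 ≈ 12.097
20 log₁₀(12.097) ≈ 21.65 dB

21.7 dB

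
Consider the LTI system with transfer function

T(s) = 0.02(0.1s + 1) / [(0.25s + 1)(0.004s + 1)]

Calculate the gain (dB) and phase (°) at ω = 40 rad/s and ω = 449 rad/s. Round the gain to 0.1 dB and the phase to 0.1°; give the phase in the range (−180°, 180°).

ω = 40: -41.8 dB, -17.4°; ω = 449: -48.2 dB, -61.7°

At ω = 40 rad/s:
zero (1 + j40·0.1) = 1 + j4 → |·| ≈ 4.1231, ∠ ≈ 75.96°
pole (1 + j40·0.25) = 1 + j10 → |·| ≈ 10.05, ∠ ≈ 84.29°
pole (1 + j40·0.004) = 1 + j0.16 → |·| ≈ 1.0127, ∠ ≈ 9.09°
|T| = 0.02 · 4.1231 / (10.05 · 1.0127) ≈ 0.0081023
Gain = 20 log₁₀(0.0081023) ≈ -41.83 dB
∠T = (75.96°) − (84.29° + 9.09°) = -17.42°

At ω = 449 rad/s:
zero (1 + j449·0.1) = 1 + j44.9 → |·| ≈ 44.911, ∠ ≈ 88.72°
pole (1 + j449·0.25) = 1 + j112.25 → |·| ≈ 112.25, ∠ ≈ 89.49°
pole (1 + j449·0.004) = 1 + j1.796 → |·| ≈ 2.0556, ∠ ≈ 60.89°
|T| = 0.02 · 44.911 / (112.25 · 2.0556) ≈ 0.0038928
Gain = 20 log₁₀(0.0038928) ≈ -48.19 dB
∠T = (88.72°) − (89.49° + 60.89°) = -61.66°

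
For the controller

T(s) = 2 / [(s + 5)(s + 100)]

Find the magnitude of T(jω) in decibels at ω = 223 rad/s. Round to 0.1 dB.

At s = jω = j223:
pole (s+5): 5 + j223 → |·| = √(5²+223²) = √49754 ≈ 223.06, ∠ = arctan(223/5) ≈ 88.72°
pole (s+100): 100 + j223 → |·| = √(100²+223²) = √59729 ≈ 244.4, ∠ = arctan(223/100) ≈ 65.85°
|T| = 2 / 54516 ≈ 3.6686e-05
Gain = 20 log₁₀(3.6686e-05) ≈ -88.71 dB

-88.7 dB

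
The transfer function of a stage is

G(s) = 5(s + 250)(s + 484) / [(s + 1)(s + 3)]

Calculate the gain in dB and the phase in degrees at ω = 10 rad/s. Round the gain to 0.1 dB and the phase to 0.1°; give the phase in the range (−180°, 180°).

At s = jω = j10:
zero (s+250): 250 + j10 → |·| = √(250²+10²) = √62600 ≈ 250.2, ∠ = arctan(10/250) ≈ 2.29°
zero (s+484): 484 + j10 → |·| = √(484²+10²) = √234356 ≈ 484.1, ∠ = arctan(10/484) ≈ 1.18°
pole (s+1): 1 + j10 → |·| = √(1²+10²) = √101 ≈ 10.05, ∠ = arctan(10/1) ≈ 84.29°
pole (s+3): 3 + j10 → |·| = √(3²+10²) = √109 ≈ 10.44, ∠ = arctan(10/3) ≈ 73.30°
|G| = 5 · 1.2112e+05 / 104.92 ≈ 5772
Gain = 20 log₁₀(5772) ≈ 75.23 dB
∠G = 3.47° − 157.59° = -154.12°

75.2 dB, -154.1°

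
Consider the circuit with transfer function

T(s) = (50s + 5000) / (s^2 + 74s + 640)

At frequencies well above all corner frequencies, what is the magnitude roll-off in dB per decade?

-20 dB/decade

Each pole contributes −20 dB/decade at high frequency; each zero contributes +20 dB/decade.
Net: 1 zero(s) − 2 pole(s) → -20 dB/decade.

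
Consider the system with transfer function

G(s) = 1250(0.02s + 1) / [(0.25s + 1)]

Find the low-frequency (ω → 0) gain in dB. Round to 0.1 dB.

G(0) = 1250 · 1 / 1 = 1250
20 log₁₀(1250) ≈ 61.94 dB

61.9 dB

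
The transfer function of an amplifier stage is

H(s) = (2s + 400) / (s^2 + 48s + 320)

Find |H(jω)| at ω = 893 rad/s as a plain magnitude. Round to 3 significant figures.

Substitute s = j893:
Numerator: 2(j893) + 400 = 400 + j1786
Denominator: (j893)^2 + 48(j893) + 320 = -797129 + j42864
|N| = √(400² + 1786²) ≈ 1830.2, ∠N ≈ 77.38°
|D| = √(797129² + 42864²) ≈ 7.9828e+05, ∠D ≈ 176.92°
|H| = 1830.2 / 7.9828e+05 ≈ 0.0022927

0.00229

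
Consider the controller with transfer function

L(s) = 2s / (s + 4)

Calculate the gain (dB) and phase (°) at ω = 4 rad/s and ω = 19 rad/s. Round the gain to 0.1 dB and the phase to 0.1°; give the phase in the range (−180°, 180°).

At s = jω = j4:
zero at origin: s = j4 → |·| = 4, ∠ = 90.00°
pole (s+4): 4 + j4 → |·| = √(4²+4²) = √32 ≈ 5.6569, ∠ = arctan(4/4) ≈ 45.00°
|L| = 2 · 4 / 5.6569 ≈ 1.4142
Gain = 20 log₁₀(1.4142) ≈ 3.01 dB
∠L = 90.00° − 45.00° = 45.00°

At s = jω = j19:
zero at origin: s = j19 → |·| = 19, ∠ = 90.00°
pole (s+4): 4 + j19 → |·| = √(4²+19²) = √377 ≈ 19.416, ∠ = arctan(19/4) ≈ 78.11°
|L| = 2 · 19 / 19.416 ≈ 1.9571
Gain = 20 log₁₀(1.9571) ≈ 5.83 dB
∠L = 90.00° − 78.11° = 11.89°

ω = 4: 3.0 dB, 45.0°; ω = 19: 5.8 dB, 11.9°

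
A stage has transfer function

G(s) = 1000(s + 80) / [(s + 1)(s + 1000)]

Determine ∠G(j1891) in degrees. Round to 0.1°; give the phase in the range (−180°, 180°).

-64.5°

At s = jω = j1891:
zero (s+80): 80 + j1891 → |·| = √(80²+1891²) = √3582281 ≈ 1892.7, ∠ = arctan(1891/80) ≈ 87.58°
pole (s+1): 1 + j1891 → |·| = √(1²+1891²) = √3575882 ≈ 1891, ∠ = arctan(1891/1) ≈ 89.97°
pole (s+1000): 1000 + j1891 → |·| = √(1000²+1891²) = √4575881 ≈ 2139.1, ∠ = arctan(1891/1000) ≈ 62.13°
∠G = 87.58° − 152.10° = -64.52°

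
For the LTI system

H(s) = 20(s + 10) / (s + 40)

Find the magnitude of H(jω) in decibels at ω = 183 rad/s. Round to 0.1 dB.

25.8 dB

At s = jω = j183:
zero (s+10): 10 + j183 → |·| = √(10²+183²) = √33589 ≈ 183.27, ∠ = arctan(183/10) ≈ 86.87°
pole (s+40): 40 + j183 → |·| = √(40²+183²) = √35089 ≈ 187.32, ∠ = arctan(183/40) ≈ 77.67°
|H| = 20 · 183.27 / 187.32 ≈ 19.568
Gain = 20 log₁₀(19.568) ≈ 25.83 dB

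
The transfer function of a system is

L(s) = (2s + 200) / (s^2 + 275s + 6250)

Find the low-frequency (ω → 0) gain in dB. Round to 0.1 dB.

-29.9 dB

L(0) = 200 / 6250 = 0.032
20 log₁₀(0.032) ≈ -29.90 dB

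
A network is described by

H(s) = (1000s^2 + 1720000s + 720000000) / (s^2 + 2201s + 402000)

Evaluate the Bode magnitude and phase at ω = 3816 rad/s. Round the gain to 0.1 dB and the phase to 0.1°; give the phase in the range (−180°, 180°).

Substitute s = j3816:
Numerator: 1000(j3816)^2 + 1720000(j3816) + 720000000 = -13841856000 + j6563520000
Denominator: (j3816)^2 + 2201(j3816) + 402000 = -14159856 + j8399016
|N| = √(13841856000² + 6563520000²) ≈ 1.5319e+10, ∠N ≈ 154.63°
|D| = √(14159856² + 8399016²) ≈ 1.6463e+07, ∠D ≈ 149.33°
|H| = 1.5319e+10 / 1.6463e+07 ≈ 930.51
Gain = 20 log₁₀(930.51) ≈ 59.37 dB
∠H = 154.63° − 149.33° = 5.30°

59.4 dB, 5.3°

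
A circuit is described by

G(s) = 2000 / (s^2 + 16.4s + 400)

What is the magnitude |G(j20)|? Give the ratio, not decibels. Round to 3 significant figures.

At s = jω = j20:
quadratic: (j20)² + 16.4·j20 + 400 = 0 + j328 → |·| ≈ 328, ∠ ≈ 90.00°
|G| = 2000 / 328 ≈ 6.0976

6.10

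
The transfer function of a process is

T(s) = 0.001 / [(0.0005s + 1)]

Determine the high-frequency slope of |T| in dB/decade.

Each pole contributes −20 dB/decade at high frequency; each zero contributes +20 dB/decade.
Net: 0 zero(s) − 1 pole(s) → -20 dB/decade.

-20 dB/decade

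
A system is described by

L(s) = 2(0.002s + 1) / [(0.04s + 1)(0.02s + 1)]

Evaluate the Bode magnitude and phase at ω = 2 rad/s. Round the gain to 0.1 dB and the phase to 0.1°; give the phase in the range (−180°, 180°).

6.0 dB, -6.6°

At ω = 2 rad/s:
zero (1 + j2·0.002) = 1 + j0.004 → |·| ≈ 1, ∠ ≈ 0.23°
pole (1 + j2·0.04) = 1 + j0.08 → |·| ≈ 1.0032, ∠ ≈ 4.57°
pole (1 + j2·0.02) = 1 + j0.04 → |·| ≈ 1.0008, ∠ ≈ 2.29°
|L| = 2 · 1 / (1.0032 · 1.0008) ≈ 1.992
Gain = 20 log₁₀(1.992) ≈ 5.99 dB
∠L = (0.23°) − (4.57° + 2.29°) = -6.63°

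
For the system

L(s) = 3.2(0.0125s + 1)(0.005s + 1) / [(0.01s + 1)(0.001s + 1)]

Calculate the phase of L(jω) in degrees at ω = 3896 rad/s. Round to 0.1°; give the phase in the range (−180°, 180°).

11.8°

At ω = 3896 rad/s:
zero (1 + j3896·0.0125) = 1 + j48.7 → |·| ≈ 48.71, ∠ ≈ 88.82°
zero (1 + j3896·0.005) = 1 + j19.48 → |·| ≈ 19.506, ∠ ≈ 87.06°
pole (1 + j3896·0.01) = 1 + j38.96 → |·| ≈ 38.973, ∠ ≈ 88.53°
pole (1 + j3896·0.001) = 1 + j3.896 → |·| ≈ 4.0223, ∠ ≈ 75.60°
∠L = (88.82° + 87.06°) − (88.53° + 75.60°) = 11.75°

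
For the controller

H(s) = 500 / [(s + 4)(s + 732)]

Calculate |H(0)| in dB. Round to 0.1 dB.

-15.4 dB

H(0) = 500 / (4·732) ≈ 0.17077
20 log₁₀(0.17077) ≈ -15.35 dB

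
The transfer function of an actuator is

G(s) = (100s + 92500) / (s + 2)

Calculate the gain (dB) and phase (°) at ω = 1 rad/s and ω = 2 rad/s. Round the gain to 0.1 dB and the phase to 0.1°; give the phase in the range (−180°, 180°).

Substitute s = j1:
Numerator: 100(j1) + 92500 = 92500 + j100
Denominator: (j1) + 2 = 2 + j1
|N| = √(92500² + 100²) ≈ 92500, ∠N ≈ 0.06°
|D| = √(2² + 1²) ≈ 2.2361, ∠D ≈ 26.57°
|G| = 92500 / 2.2361 ≈ 41367
Gain = 20 log₁₀(41367) ≈ 92.33 dB
∠G = 0.06° − 26.57° = -26.51°

Substitute s = j2:
Numerator: 100(j2) + 92500 = 92500 + j200
Denominator: (j2) + 2 = 2 + j2
|N| = √(92500² + 200²) ≈ 92500, ∠N ≈ 0.12°
|D| = √(2² + 2²) ≈ 2.8284, ∠D ≈ 45.00°
|G| = 92500 / 2.8284 ≈ 32704
Gain = 20 log₁₀(32704) ≈ 90.29 dB
∠G = 0.12° − 45.00° = -44.88°

ω = 1: 92.3 dB, -26.5°; ω = 2: 90.3 dB, -44.9°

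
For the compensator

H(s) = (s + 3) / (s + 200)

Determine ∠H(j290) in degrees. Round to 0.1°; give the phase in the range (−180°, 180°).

34.0°

At s = jω = j290:
zero (s+3): 3 + j290 → |·| = √(3²+290²) = √84109 ≈ 290.02, ∠ = arctan(290/3) ≈ 89.41°
pole (s+200): 200 + j290 → |·| = √(200²+290²) = √124100 ≈ 352.28, ∠ = arctan(290/200) ≈ 55.41°
∠H = 89.41° − 55.41° = 34.00°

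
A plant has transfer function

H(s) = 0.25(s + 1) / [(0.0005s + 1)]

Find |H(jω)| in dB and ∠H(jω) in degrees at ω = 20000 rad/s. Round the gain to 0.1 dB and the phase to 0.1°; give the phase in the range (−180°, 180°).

At ω = 20000 rad/s:
zero (1 + j20000·1) = 1 + j20000 → |·| ≈ 20000, ∠ ≈ 90.00°
pole (1 + j20000·0.0005) = 1 + j10 → |·| ≈ 10.05, ∠ ≈ 84.29°
|H| = 0.25 · 20000 / (10.05) ≈ 497.51
Gain = 20 log₁₀(497.51) ≈ 53.94 dB
∠H = (90.00°) − (84.29°) = 5.71°

53.9 dB, 5.7°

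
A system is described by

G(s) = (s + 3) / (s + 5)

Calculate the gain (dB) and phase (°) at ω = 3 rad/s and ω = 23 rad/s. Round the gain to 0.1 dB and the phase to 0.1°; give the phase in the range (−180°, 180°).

ω = 3: -2.8 dB, 14.0°; ω = 23: -0.1 dB, 4.8°

At s = jω = j3:
zero (s+3): 3 + j3 → |·| = √(3²+3²) = √18 ≈ 4.2426, ∠ = arctan(3/3) ≈ 45.00°
pole (s+5): 5 + j3 → |·| = √(5²+3²) = √34 ≈ 5.831, ∠ = arctan(3/5) ≈ 30.96°
|G| = 1 · 4.2426 / 5.831 ≈ 0.72759
Gain = 20 log₁₀(0.72759) ≈ -2.76 dB
∠G = 45.00° − 30.96° = 14.04°

At s = jω = j23:
zero (s+3): 3 + j23 → |·| = √(3²+23²) = √538 ≈ 23.195, ∠ = arctan(23/3) ≈ 82.57°
pole (s+5): 5 + j23 → |·| = √(5²+23²) = √554 ≈ 23.537, ∠ = arctan(23/5) ≈ 77.74°
|G| = 1 · 23.195 / 23.537 ≈ 0.98547
Gain = 20 log₁₀(0.98547) ≈ -0.13 dB
∠G = 82.57° − 77.74° = 4.83°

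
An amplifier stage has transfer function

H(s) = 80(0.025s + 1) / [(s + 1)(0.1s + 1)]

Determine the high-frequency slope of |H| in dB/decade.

-20 dB/decade

Each pole contributes −20 dB/decade at high frequency; each zero contributes +20 dB/decade.
Net: 1 zero(s) − 2 pole(s) → -20 dB/decade.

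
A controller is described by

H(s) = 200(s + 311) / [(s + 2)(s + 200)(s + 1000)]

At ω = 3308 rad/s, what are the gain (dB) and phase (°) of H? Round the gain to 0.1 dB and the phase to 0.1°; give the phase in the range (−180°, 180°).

At s = jω = j3308:
zero (s+311): 311 + j3308 → |·| = √(311²+3308²) = √11039585 ≈ 3322.6, ∠ = arctan(3308/311) ≈ 84.63°
pole (s+2): 2 + j3308 → |·| = √(2²+3308²) = √10942868 ≈ 3308, ∠ = arctan(3308/2) ≈ 89.97°
pole (s+200): 200 + j3308 → |·| = √(200²+3308²) = √10982864 ≈ 3314, ∠ = arctan(3308/200) ≈ 86.54°
pole (s+1000): 1000 + j3308 → |·| = √(1000²+3308²) = √11942864 ≈ 3455.8, ∠ = arctan(3308/1000) ≈ 73.18°
|H| = 200 · 3322.6 / 3.7885e+10 ≈ 1.754e-05
Gain = 20 log₁₀(1.754e-05) ≈ -95.12 dB
∠H = 84.63° − 249.69° = -165.06°

-95.1 dB, -165.1°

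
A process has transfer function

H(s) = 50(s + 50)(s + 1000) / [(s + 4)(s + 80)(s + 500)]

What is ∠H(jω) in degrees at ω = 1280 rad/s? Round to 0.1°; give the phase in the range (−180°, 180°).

At s = jω = j1280:
zero (s+50): 50 + j1280 → |·| = √(50²+1280²) = √1640900 ≈ 1281, ∠ = arctan(1280/50) ≈ 87.76°
zero (s+1000): 1000 + j1280 → |·| = √(1000²+1280²) = √2638400 ≈ 1624.3, ∠ = arctan(1280/1000) ≈ 52.00°
pole (s+4): 4 + j1280 → |·| = √(4²+1280²) = √1638416 ≈ 1280, ∠ = arctan(1280/4) ≈ 89.82°
pole (s+80): 80 + j1280 → |·| = √(80²+1280²) = √1644800 ≈ 1282.5, ∠ = arctan(1280/80) ≈ 86.42°
pole (s+500): 500 + j1280 → |·| = √(500²+1280²) = √1888400 ≈ 1374.2, ∠ = arctan(1280/500) ≈ 68.66°
∠H = 139.76° − 244.90° = -105.14°

-105.1°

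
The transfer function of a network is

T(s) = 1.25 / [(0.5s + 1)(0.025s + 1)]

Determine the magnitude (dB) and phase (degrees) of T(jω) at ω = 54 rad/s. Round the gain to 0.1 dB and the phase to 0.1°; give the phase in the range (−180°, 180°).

-31.2 dB, -141.4°

At ω = 54 rad/s:
pole (1 + j54·0.5) = 1 + j27 → |·| ≈ 27.019, ∠ ≈ 87.88°
pole (1 + j54·0.025) = 1 + j1.35 → |·| ≈ 1.68, ∠ ≈ 53.47°
|T| = 1.25 · 1 / (27.019 · 1.68) ≈ 0.027538
Gain = 20 log₁₀(0.027538) ≈ -31.20 dB
∠T = (0°) − (87.88° + 53.47°) = -141.35°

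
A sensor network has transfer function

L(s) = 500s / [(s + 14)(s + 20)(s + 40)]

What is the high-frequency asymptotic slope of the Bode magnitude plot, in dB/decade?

-40 dB/decade

Each pole contributes −20 dB/decade at high frequency; each zero contributes +20 dB/decade.
Net: 1 zero(s) − 3 pole(s) → -40 dB/decade.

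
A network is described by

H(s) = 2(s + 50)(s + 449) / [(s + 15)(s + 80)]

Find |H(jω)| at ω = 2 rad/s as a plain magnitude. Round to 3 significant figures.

37.1

At s = jω = j2:
zero (s+50): 50 + j2 → |·| = √(50²+2²) = √2504 ≈ 50.04, ∠ = arctan(2/50) ≈ 2.29°
zero (s+449): 449 + j2 → |·| = √(449²+2²) = √201605 ≈ 449, ∠ = arctan(2/449) ≈ 0.26°
pole (s+15): 15 + j2 → |·| = √(15²+2²) = √229 ≈ 15.133, ∠ = arctan(2/15) ≈ 7.59°
pole (s+80): 80 + j2 → |·| = √(80²+2²) = √6404 ≈ 80.025, ∠ = arctan(2/80) ≈ 1.43°
|H| = 2 · 22468 / 1211 ≈ 37.107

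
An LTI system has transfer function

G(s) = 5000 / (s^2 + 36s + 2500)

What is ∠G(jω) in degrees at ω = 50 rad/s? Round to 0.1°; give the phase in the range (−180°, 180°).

-90.0°

At s = jω = j50:
quadratic: (j50)² + 36·j50 + 2500 = 0 + j1800 → |·| ≈ 1800, ∠ ≈ 90.00°
∠G = 0.00° − 90.00° = -90.00°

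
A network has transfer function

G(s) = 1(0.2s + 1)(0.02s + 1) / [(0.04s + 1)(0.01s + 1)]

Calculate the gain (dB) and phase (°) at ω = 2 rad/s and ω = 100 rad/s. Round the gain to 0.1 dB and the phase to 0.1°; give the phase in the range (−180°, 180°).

At ω = 2 rad/s:
zero (1 + j2·0.2) = 1 + j0.4 → |·| ≈ 1.077, ∠ ≈ 21.80°
zero (1 + j2·0.02) = 1 + j0.04 → |·| ≈ 1.0008, ∠ ≈ 2.29°
pole (1 + j2·0.04) = 1 + j0.08 → |·| ≈ 1.0032, ∠ ≈ 4.57°
pole (1 + j2·0.01) = 1 + j0.02 → |·| ≈ 1.0002, ∠ ≈ 1.15°
|G| = 1 · 1.077 · 1.0008 / (1.0032 · 1.0002) ≈ 1.0742
Gain = 20 log₁₀(1.0742) ≈ 0.62 dB
∠G = (21.80° + 2.29°) − (4.57° + 1.15°) = 18.37°

At ω = 100 rad/s:
zero (1 + j100·0.2) = 1 + j20 → |·| ≈ 20.025, ∠ ≈ 87.14°
zero (1 + j100·0.02) = 1 + j2 → |·| ≈ 2.2361, ∠ ≈ 63.43°
pole (1 + j100·0.04) = 1 + j4 → |·| ≈ 4.1231, ∠ ≈ 75.96°
pole (1 + j100·0.01) = 1 + j1 → |·| ≈ 1.4142, ∠ ≈ 45.00°
|G| = 1 · 20.025 · 2.2361 / (4.1231 · 1.4142) ≈ 7.6794
Gain = 20 log₁₀(7.6794) ≈ 17.71 dB
∠G = (87.14° + 63.43°) − (75.96° + 45.00°) = 29.61°

ω = 2: 0.6 dB, 18.4°; ω = 100: 17.7 dB, 29.6°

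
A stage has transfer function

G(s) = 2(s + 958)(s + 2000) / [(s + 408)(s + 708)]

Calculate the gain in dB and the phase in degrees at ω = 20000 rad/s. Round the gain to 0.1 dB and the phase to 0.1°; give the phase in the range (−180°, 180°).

6.1 dB, -5.3°

At s = jω = j20000:
zero (s+958): 958 + j20000 → |·| = √(958²+20000²) = √400917764 ≈ 20023, ∠ = arctan(20000/958) ≈ 87.26°
zero (s+2000): 2000 + j20000 → |·| = √(2000²+20000²) = √404000000 ≈ 20100, ∠ = arctan(20000/2000) ≈ 84.29°
pole (s+408): 408 + j20000 → |·| = √(408²+20000²) = √400166464 ≈ 20004, ∠ = arctan(20000/408) ≈ 88.83°
pole (s+708): 708 + j20000 → |·| = √(708²+20000²) = √400501264 ≈ 20013, ∠ = arctan(20000/708) ≈ 87.97°
|G| = 2 · 4.0246e+08 / 4.0034e+08 ≈ 2.0106
Gain = 20 log₁₀(2.0106) ≈ 6.07 dB
∠G = 171.55° − 176.80° = -5.25°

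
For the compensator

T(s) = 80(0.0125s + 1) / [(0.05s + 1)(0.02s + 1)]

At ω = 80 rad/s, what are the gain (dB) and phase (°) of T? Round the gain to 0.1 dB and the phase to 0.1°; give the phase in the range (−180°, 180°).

At ω = 80 rad/s:
zero (1 + j80·0.0125) = 1 + j1 → |·| ≈ 1.4142, ∠ ≈ 45.00°
pole (1 + j80·0.05) = 1 + j4 → |·| ≈ 4.1231, ∠ ≈ 75.96°
pole (1 + j80·0.02) = 1 + j1.6 → |·| ≈ 1.8868, ∠ ≈ 57.99°
|T| = 80 · 1.4142 / (4.1231 · 1.8868) ≈ 14.543
Gain = 20 log₁₀(14.543) ≈ 23.25 dB
∠T = (45.00°) − (75.96° + 57.99°) = -88.95°

23.3 dB, -89.0°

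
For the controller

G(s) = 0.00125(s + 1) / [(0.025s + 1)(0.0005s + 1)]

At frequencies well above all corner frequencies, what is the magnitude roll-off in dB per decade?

Each pole contributes −20 dB/decade at high frequency; each zero contributes +20 dB/decade.
Net: 1 zero(s) − 2 pole(s) → -20 dB/decade.

-20 dB/decade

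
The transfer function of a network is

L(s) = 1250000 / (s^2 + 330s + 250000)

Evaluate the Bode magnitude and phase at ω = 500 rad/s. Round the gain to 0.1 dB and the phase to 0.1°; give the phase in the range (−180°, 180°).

At s = jω = j500:
quadratic: (j500)² + 330·j500 + 250000 = 0 + j165000 → |·| ≈ 1.65e+05, ∠ ≈ 90.00°
|L| = 1250000 / 1.65e+05 ≈ 7.5758
Gain = 20 log₁₀(7.5758) ≈ 17.59 dB
∠L = 0.00° − 90.00° = -90.00°

17.6 dB, -90.0°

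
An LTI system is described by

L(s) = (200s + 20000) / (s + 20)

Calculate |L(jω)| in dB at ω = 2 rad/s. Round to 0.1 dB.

Substitute s = j2:
Numerator: 200(j2) + 20000 = 20000 + j400
Denominator: (j2) + 20 = 20 + j2
|N| = √(20000² + 400²) ≈ 20004, ∠N ≈ 1.15°
|D| = √(20² + 2²) ≈ 20.1, ∠D ≈ 5.71°
|L| = 20004 / 20.1 ≈ 995.22
Gain = 20 log₁₀(995.22) ≈ 59.96 dB

60.0 dB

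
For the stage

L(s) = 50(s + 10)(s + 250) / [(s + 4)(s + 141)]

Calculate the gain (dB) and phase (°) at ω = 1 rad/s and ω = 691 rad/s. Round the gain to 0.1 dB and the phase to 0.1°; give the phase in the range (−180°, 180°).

At s = jω = j1:
zero (s+10): 10 + j1 → |·| = √(10²+1²) = √101 ≈ 10.05, ∠ = arctan(1/10) ≈ 5.71°
zero (s+250): 250 + j1 → |·| = √(250²+1²) = √62501 ≈ 250, ∠ = arctan(1/250) ≈ 0.23°
pole (s+4): 4 + j1 → |·| = √(4²+1²) = √17 ≈ 4.1231, ∠ = arctan(1/4) ≈ 14.04°
pole (s+141): 141 + j1 → |·| = √(141²+1²) = √19882 ≈ 141, ∠ = arctan(1/141) ≈ 0.41°
|L| = 50 · 2512.5 / 581.36 ≈ 216.09
Gain = 20 log₁₀(216.09) ≈ 46.69 dB
∠L = 5.94° − 14.45° = -8.51°

At s = jω = j691:
zero (s+10): 10 + j691 → |·| = √(10²+691²) = √477581 ≈ 691.07, ∠ = arctan(691/10) ≈ 89.17°
zero (s+250): 250 + j691 → |·| = √(250²+691²) = √539981 ≈ 734.83, ∠ = arctan(691/250) ≈ 70.11°
pole (s+4): 4 + j691 → |·| = √(4²+691²) = √477497 ≈ 691.01, ∠ = arctan(691/4) ≈ 89.67°
pole (s+141): 141 + j691 → |·| = √(141²+691²) = √497362 ≈ 705.24, ∠ = arctan(691/141) ≈ 78.47°
|L| = 50 · 5.0782e+05 / 4.8733e+05 ≈ 52.102
Gain = 20 log₁₀(52.102) ≈ 34.34 dB
∠L = 159.28° − 168.14° = -8.86°

ω = 1: 46.7 dB, -8.5°; ω = 691: 34.3 dB, -8.9°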